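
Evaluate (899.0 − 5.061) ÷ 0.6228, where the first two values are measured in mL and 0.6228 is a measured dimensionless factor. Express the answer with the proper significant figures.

1435 mL

899.0 mL − 5.061 mL = 893.939 mL; the difference is limited to 1 decimal place (4 s.f.).
Carrying full precision, 893.939 ÷ 0.6228 = 1435.35484907… mL; 0.6228 has 4 s.f., so the result keeps min(4, 4) = 4 s.f.
Rounded to 4 significant figures: 1435 mL.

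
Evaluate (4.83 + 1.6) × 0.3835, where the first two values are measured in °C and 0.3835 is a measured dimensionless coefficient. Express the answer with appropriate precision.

4.83 °C + 1.6 °C = 6.43 °C; the sum is limited to 1 decimal place (2 s.f.).
Carrying full precision, 6.43 × 0.3835 = 2.465905 °C; 0.3835 has 4 s.f., so the result keeps min(2, 4) = 2 s.f.
Rounded to 2 significant figures: 2.5 °C.

2.5 °C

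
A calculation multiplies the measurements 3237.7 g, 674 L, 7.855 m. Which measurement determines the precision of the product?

3237.7 g → 5 s.f.; 674 L → 3 s.f.; 7.855 m → 4 s.f.
The fewest is 3 significant figures, from 674 L.

674 L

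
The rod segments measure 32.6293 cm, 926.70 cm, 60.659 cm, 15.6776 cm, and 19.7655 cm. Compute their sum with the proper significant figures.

1055.43 cm

32.6293 cm + 926.70 cm + 60.659 cm + 15.6776 cm + 19.7655 cm = 1055.4314 cm.
Addition/subtraction keeps the fewest decimal places: 32.6293 → 4 decimal places, 926.70 → 2 decimal places, 60.659 → 3 decimal places, 15.6776 → 4 decimal places, 19.7655 → 4 decimal places; limit is 2.
Rounded to 2 decimal places: 1055.43 cm.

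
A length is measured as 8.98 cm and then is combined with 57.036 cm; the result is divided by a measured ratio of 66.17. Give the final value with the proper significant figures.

0.9977 cm

8.98 cm + 57.036 cm = 66.016 cm; the sum is limited to 2 decimal places (4 s.f.).
Carrying full precision, 66.016 ÷ 66.17 = 0.997672661327… cm; 66.17 has 4 s.f., so the result keeps min(4, 4) = 4 s.f.
Rounded to 4 significant figures: 0.9977 cm.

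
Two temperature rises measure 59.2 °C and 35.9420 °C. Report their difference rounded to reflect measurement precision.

23.3 °C

59.2 °C − 35.9420 °C = 23.2580 °C.
Addition/subtraction keeps the fewest decimal places: 59.2 → 1 decimal place, 35.9420 → 4 decimal places; limit is 1.
Rounded to 1 decimal place: 23.3 °C.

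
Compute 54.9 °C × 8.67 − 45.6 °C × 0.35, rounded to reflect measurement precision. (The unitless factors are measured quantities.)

4.60 × 10² °C

54.9 × 8.67 = 475.983 → 476 °C (3 s.f., last digit at the 10^0 place).
45.6 × 0.35 = 15.96 → 16 °C (2 s.f., last digit at the 10^0 place).
Difference: 460.023 °C; keep the coarser place, 10^0.
Result: 4.60 × 10² °C.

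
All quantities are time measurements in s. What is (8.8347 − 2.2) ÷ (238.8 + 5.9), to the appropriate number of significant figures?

0.027

8.8347 − 2.2 = 6.6347, limited to 1 d.p. → 2 s.f.; 238.8 + 5.9 = 244.7, limited to 1 d.p. → 4 s.f.
Carrying full precision, 6.6347 ÷ 244.7 = 0.0271136085002…; keep min(2, 4) = 2 s.f.
Rounded to 2 significant figures: 0.027.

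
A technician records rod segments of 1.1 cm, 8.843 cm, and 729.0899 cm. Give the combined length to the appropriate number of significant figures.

739.0 cm

1.1 cm + 8.843 cm + 729.0899 cm = 739.0329 cm.
Addition/subtraction keeps the fewest decimal places: 1.1 → 1 decimal place, 8.843 → 3 decimal places, 729.0899 → 4 decimal places; limit is 1.
Rounded to 1 decimal place: 739.0 cm.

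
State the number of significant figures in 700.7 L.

4

700.7: zeros between nonzero digits are significant.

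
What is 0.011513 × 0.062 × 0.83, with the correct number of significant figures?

0.011513 × 0.062 × 0.83 = 0.00059245898
Multiplication/division keeps the fewest significant figures: 0.011513 → 5 s.f., 0.062 → 2 s.f., 0.83 → 2 s.f.; limit is 2.
Rounded to 2 significant figures: 5.9 × 10⁻⁴.

5.9 × 10⁻⁴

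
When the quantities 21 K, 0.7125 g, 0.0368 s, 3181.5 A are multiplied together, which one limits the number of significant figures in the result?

21 K → 2 s.f.; 0.7125 g → 4 s.f.; 0.0368 s → 3 s.f.; 3181.5 A → 5 s.f.
The fewest is 2 significant figures, from 21 K.

21 K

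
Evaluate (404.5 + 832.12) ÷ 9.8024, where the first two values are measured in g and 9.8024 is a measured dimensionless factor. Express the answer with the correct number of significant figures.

404.5 g + 832.12 g = 1236.62 g; the sum is limited to 1 decimal place (5 s.f.).
Carrying full precision, 1236.62 ÷ 9.8024 = 126.154819228… g; 9.8024 has 5 s.f., so the result keeps min(5, 5) = 5 s.f.
Rounded to 5 significant figures: 126.15 g.

126.15 g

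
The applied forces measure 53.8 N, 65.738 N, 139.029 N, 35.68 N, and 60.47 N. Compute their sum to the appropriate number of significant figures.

354.7 N

53.8 N + 65.738 N + 139.029 N + 35.68 N + 60.47 N = 354.717 N.
Addition/subtraction keeps the fewest decimal places: 53.8 → 1 decimal place, 65.738 → 3 decimal places, 139.029 → 3 decimal places, 35.68 → 2 decimal places, 60.47 → 2 decimal places; limit is 1.
Rounded to 1 decimal place: 354.7 N.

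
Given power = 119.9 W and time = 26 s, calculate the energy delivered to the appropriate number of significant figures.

3.1 × 10³ J

energy delivered = 119.9 W × 26 s = 3117.4 J.
119.9 has 4 significant figures; 26 has 2.
Division/multiplication keeps the fewest: 2 significant figures.
Rounded: 3.1 × 10³ J.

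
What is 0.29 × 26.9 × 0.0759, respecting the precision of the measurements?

0.59

0.29 × 26.9 × 0.0759 = 0.5920959
Multiplication/division keeps the fewest significant figures: 0.29 → 2 s.f., 26.9 → 3 s.f., 0.0759 → 3 s.f.; limit is 2.
Rounded to 2 significant figures: 0.59.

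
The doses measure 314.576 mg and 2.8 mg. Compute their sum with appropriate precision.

3.174 × 10² mg

314.576 mg + 2.8 mg = 317.376 mg.
Addition/subtraction keeps the fewest decimal places: 314.576 → 3 decimal places, 2.8 → 1 decimal place; limit is 1.
Rounded to 1 decimal place: 3.174 × 10² mg.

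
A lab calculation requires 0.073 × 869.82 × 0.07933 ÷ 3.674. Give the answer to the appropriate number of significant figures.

1.4

0.073 × 869.82 × 0.07933 ÷ 3.674 = 1.37104134562…
Multiplication/division keeps the fewest significant figures: 0.073 → 2 s.f., 869.82 → 5 s.f., 0.07933 → 4 s.f., 3.674 → 4 s.f.; limit is 2.
Rounded to 2 significant figures: 1.4.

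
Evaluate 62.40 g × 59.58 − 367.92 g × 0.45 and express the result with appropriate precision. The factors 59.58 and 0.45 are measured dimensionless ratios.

62.40 × 59.58 = 3717.792 → 3718 g (4 s.f., last digit at the 10^0 place).
367.92 × 0.45 = 165.564 → 1.7 × 10^2 g (2 s.f., last digit at the 10^1 place).
Difference: 3552.228 g; keep the coarser place, 10^1.
Result: 3.55 × 10^3 g.

3.55 × 10^3 g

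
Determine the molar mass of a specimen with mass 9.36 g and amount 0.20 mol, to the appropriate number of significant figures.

47 g/mol

molar mass = 9.36 g ÷ 0.20 mol = 46.8 g/mol.
9.36 has 3 significant figures; 0.20 has 2.
Division/multiplication keeps the fewest: 2 significant figures.
Rounded: 47 g/mol.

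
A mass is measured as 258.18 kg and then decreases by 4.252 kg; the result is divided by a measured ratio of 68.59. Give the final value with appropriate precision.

258.18 kg − 4.252 kg = 253.928 kg; the difference is limited to 2 decimal places (5 s.f.).
Carrying full precision, 253.928 ÷ 68.59 = 3.70211401079… kg; 68.59 has 4 s.f., so the result keeps min(5, 4) = 4 s.f.
Rounded to 4 significant figures: 3.702 kg.

3.702 kg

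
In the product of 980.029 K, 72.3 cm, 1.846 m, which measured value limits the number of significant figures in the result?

980.029 K → 6 s.f.; 72.3 cm → 3 s.f.; 1.846 m → 4 s.f.
The fewest is 3 significant figures, from 72.3 cm.

72.3 cm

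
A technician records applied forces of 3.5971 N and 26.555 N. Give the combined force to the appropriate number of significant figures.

30.152 N

3.5971 N + 26.555 N = 30.1521 N.
Addition/subtraction keeps the fewest decimal places: 3.5971 → 4 decimal places, 26.555 → 3 decimal places; limit is 3.
Rounded to 3 decimal places: 30.152 N.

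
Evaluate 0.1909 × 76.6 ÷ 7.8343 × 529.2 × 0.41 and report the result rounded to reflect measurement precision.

4.0 × 10²

0.1909 × 76.6 ÷ 7.8343 × 529.2 × 0.41 = 404.984304619…
Multiplication/division keeps the fewest significant figures: 0.1909 → 4 s.f., 76.6 → 3 s.f., 7.8343 → 5 s.f., 529.2 → 4 s.f., 0.41 → 2 s.f.; limit is 2.
Rounded to 2 significant figures: 4.0 × 10².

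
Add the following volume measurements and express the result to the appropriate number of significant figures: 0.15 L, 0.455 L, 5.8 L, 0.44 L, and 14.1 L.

20.9 L

0.15 L + 0.455 L + 5.8 L + 0.44 L + 14.1 L = 20.945 L.
Addition/subtraction keeps the fewest decimal places: 0.15 → 2 decimal places, 0.455 → 3 decimal places, 5.8 → 1 decimal place, 0.44 → 2 decimal places, 14.1 → 1 decimal place; limit is 1.
Rounded to 1 decimal place: 20.9 L.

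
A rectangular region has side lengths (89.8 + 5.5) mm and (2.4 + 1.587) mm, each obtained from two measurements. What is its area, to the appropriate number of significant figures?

89.8 + 5.5 = 95.3, limited to 1 d.p. → 3 s.f.; 2.4 + 1.587 = 3.987, limited to 1 d.p. → 2 s.f.
Carrying full precision, 95.3 × 3.987 = 379.9611; keep min(3, 2) = 2 s.f.
Rounded to 2 significant figures: 3.8 × 10² mm².

3.8 × 10² mm²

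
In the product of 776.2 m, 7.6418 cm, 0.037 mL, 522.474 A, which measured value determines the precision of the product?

776.2 m → 4 s.f.; 7.6418 cm → 5 s.f.; 0.037 mL → 2 s.f.; 522.474 A → 6 s.f.
The fewest is 2 significant figures, from 0.037 mL.

0.037 mL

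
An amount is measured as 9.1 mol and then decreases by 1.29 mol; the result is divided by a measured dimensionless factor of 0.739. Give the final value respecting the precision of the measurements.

9.1 mol − 1.29 mol = 7.81 mol; the difference is limited to 1 decimal place (2 s.f.).
Carrying full precision, 7.81 ÷ 0.739 = 10.5683355886… mol; 0.739 has 3 s.f., so the result keeps min(2, 3) = 2 s.f.
Rounded to 2 significant figures: 11 mol.

11 mol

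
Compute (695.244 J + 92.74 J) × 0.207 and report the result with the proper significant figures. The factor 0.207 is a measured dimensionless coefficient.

695.244 J + 92.74 J = 787.984 J; the sum is limited to 2 decimal places (5 s.f.).
Carrying full precision, 787.984 × 0.207 = 163.112688 J; 0.207 has 3 s.f., so the result keeps min(5, 3) = 3 s.f.
Rounded to 3 significant figures: 163 J.

163 J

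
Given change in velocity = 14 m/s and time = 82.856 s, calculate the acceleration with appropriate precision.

0.17 m/s²

acceleration = 14 m/s ÷ 82.856 s = 0.168967847832… m/s².
14 has 2 significant figures; 82.856 has 5.
Division/multiplication keeps the fewest: 2 significant figures.
Rounded: 0.17 m/s².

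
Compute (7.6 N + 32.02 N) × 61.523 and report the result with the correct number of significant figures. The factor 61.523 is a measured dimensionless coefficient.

7.6 N + 32.02 N = 39.62 N; the sum is limited to 1 decimal place (3 s.f.).
Carrying full precision, 39.62 × 61.523 = 2437.54126 N; 61.523 has 5 s.f., so the result keeps min(3, 5) = 3 s.f.
Rounded to 3 significant figures: 2.44 × 10^3 N.

2.44 × 10^3 N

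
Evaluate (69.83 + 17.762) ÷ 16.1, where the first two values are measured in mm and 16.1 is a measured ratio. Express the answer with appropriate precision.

5.44 mm

69.83 mm + 17.762 mm = 87.592 mm; the sum is limited to 2 decimal places (4 s.f.).
Carrying full precision, 87.592 ÷ 16.1 = 5.44049689441… mm; 16.1 has 3 s.f., so the result keeps min(4, 3) = 3 s.f.
Rounded to 3 significant figures: 5.44 mm.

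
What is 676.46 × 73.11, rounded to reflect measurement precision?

676.46 × 73.11 = 49455.9906
Multiplication/division keeps the fewest significant figures: 676.46 → 5 s.f., 73.11 → 4 s.f.; limit is 4.
Rounded to 4 significant figures: 4.946 × 10⁴.

4.946 × 10⁴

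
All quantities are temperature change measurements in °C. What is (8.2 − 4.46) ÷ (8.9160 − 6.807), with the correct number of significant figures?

8.2 − 4.46 = 3.74, limited to 1 d.p. → 2 s.f.; 8.9160 − 6.807 = 2.1090, limited to 3 d.p. → 4 s.f.
Carrying full precision, 3.74 ÷ 2.1090 = 1.77335229967…; keep min(2, 4) = 2 s.f.
Rounded to 2 significant figures: 1.8.

1.8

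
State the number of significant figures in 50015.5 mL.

6

50015.5: zeros between nonzero digits are significant.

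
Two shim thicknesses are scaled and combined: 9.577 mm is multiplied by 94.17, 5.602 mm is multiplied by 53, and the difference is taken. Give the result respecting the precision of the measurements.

9.577 × 94.17 = 901.86609 → 901.9 mm (4 s.f., last digit at the 10^-1 place).
5.602 × 53 = 296.906 → 3.0 × 10² mm (2 s.f., last digit at the 10^1 place).
Difference: 604.96009 mm; keep the coarser place, 10^1.
Result: 6.0 × 10² mm.

6.0 × 10² mm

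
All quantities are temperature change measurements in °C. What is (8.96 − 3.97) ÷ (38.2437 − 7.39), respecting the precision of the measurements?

0.162

8.96 − 3.97 = 4.99, limited to 2 d.p. → 3 s.f.; 38.2437 − 7.39 = 30.8537, limited to 2 d.p. → 4 s.f.
Carrying full precision, 4.99 ÷ 30.8537 = 0.16173100795…; keep min(3, 4) = 3 s.f.
Rounded to 3 significant figures: 0.162.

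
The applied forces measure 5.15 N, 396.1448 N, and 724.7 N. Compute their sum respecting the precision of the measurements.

1126.0 N

5.15 N + 396.1448 N + 724.7 N = 1125.9948 N.
Addition/subtraction keeps the fewest decimal places: 5.15 → 2 decimal places, 396.1448 → 4 decimal places, 724.7 → 1 decimal place; limit is 1.
Rounded to 1 decimal place: 1126.0 N.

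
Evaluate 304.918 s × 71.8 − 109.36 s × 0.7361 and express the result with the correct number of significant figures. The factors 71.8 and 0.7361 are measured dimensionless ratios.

2.18 × 10^4 s

304.918 × 71.8 = 21893.1124 → 2.19 × 10^4 s (3 s.f., last digit at the 10^2 place).
109.36 × 0.7361 = 80.499896 → 80.50 s (4 s.f., last digit at the 10^-2 place).
Difference: 21812.612504 s; keep the coarser place, 10^2.
Result: 2.18 × 10^4 s.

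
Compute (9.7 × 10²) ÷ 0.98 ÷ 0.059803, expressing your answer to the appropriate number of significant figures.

1.7 × 10⁴

(9.7 × 10²) ÷ 0.98 ÷ 0.059803 = 16550.9408954…
Multiplication/division keeps the fewest significant figures: 9.7 × 10² → 2 s.f., 0.98 → 2 s.f., 0.059803 → 5 s.f.; limit is 2.
Rounded to 2 significant figures: 1.7 × 10⁴.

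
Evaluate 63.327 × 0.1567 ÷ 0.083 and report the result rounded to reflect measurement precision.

63.327 × 0.1567 ÷ 0.083 = 119.558324096…
Multiplication/division keeps the fewest significant figures: 63.327 → 5 s.f., 0.1567 → 4 s.f., 0.083 → 2 s.f.; limit is 2.
Rounded to 2 significant figures: 1.2 × 10^2.

1.2 × 10^2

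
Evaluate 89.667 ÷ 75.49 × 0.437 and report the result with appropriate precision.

89.667 ÷ 75.49 × 0.437 = 0.519068472645…
Multiplication/division keeps the fewest significant figures: 89.667 → 5 s.f., 75.49 → 4 s.f., 0.437 → 3 s.f.; limit is 3.
Rounded to 3 significant figures: 0.519.

0.519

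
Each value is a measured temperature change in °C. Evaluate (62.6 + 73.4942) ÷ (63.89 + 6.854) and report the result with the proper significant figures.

62.6 + 73.4942 = 136.0942, limited to 1 d.p. → 4 s.f.; 63.89 + 6.854 = 70.744, limited to 2 d.p. → 4 s.f.
Carrying full precision, 136.0942 ÷ 70.744 = 1.92375607825…; keep min(4, 4) = 4 s.f.
Rounded to 4 significant figures: 1.924.

1.924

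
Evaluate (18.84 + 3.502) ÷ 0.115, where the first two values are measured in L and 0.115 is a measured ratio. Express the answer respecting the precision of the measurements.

194 L

18.84 L + 3.502 L = 22.342 L; the sum is limited to 2 decimal places (4 s.f.).
Carrying full precision, 22.342 ÷ 0.115 = 194.27826087… L; 0.115 has 3 s.f., so the result keeps min(4, 3) = 3 s.f.
Rounded to 3 significant figures: 194 L.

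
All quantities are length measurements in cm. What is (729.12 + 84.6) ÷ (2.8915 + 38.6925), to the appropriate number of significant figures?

19.57

729.12 + 84.6 = 813.72, limited to 1 d.p. → 4 s.f.; 2.8915 + 38.6925 = 41.5840, limited to 4 d.p. → 6 s.f.
Carrying full precision, 813.72 ÷ 41.5840 = 19.5681031166…; keep min(4, 6) = 4 s.f.
Rounded to 4 significant figures: 19.57.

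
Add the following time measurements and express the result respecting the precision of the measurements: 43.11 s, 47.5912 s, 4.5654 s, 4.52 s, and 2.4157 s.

43.11 s + 47.5912 s + 4.5654 s + 4.52 s + 2.4157 s = 102.2023 s.
Addition/subtraction keeps the fewest decimal places: 43.11 → 2 decimal places, 47.5912 → 4 decimal places, 4.5654 → 4 decimal places, 4.52 → 2 decimal places, 2.4157 → 4 decimal places; limit is 2.
Rounded to 2 decimal places: 102.20 s.

102.20 s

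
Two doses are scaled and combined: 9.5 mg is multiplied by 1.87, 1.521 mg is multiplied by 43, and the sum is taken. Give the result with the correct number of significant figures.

9.5 × 1.87 = 17.765 → 18 mg (2 s.f., last digit at the 10^0 place).
1.521 × 43 = 65.403 → 65 mg (2 s.f., last digit at the 10^0 place).
Sum: 83.168 mg; keep the coarser place, 10^0.
Result: 83 mg.

83 mg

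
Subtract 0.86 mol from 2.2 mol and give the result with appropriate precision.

2.2 mol − 0.86 mol = 1.34 mol.
Addition/subtraction keeps the fewest decimal places: 2.2 → 1 decimal place, 0.86 → 2 decimal places; limit is 1.
Rounded to 1 decimal place: 1.3 mol.

1.3 mol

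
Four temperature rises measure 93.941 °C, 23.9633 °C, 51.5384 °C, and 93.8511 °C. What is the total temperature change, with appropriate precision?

93.941 °C + 23.9633 °C + 51.5384 °C + 93.8511 °C = 263.2938 °C.
Addition/subtraction keeps the fewest decimal places: 93.941 → 3 decimal places, 23.9633 → 4 decimal places, 51.5384 → 4 decimal places, 93.8511 → 4 decimal places; limit is 3.
Rounded to 3 decimal places: 263.294 °C.

263.294 °C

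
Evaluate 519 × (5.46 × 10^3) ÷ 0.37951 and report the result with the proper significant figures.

7.47 × 10^6

519 × (5.46 × 10^3) ÷ 0.37951 = 7466838.81848…
Multiplication/division keeps the fewest significant figures: 519 → 3 s.f., 5.46 × 10^3 → 3 s.f., 0.37951 → 5 s.f.; limit is 3.
Rounded to 3 significant figures: 7.47 × 10^6.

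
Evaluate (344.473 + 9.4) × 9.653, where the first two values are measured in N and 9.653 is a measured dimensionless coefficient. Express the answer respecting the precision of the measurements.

3416 N

344.473 N + 9.4 N = 353.873 N; the sum is limited to 1 decimal place (4 s.f.).
Carrying full precision, 353.873 × 9.653 = 3415.936069 N; 9.653 has 4 s.f., so the result keeps min(4, 4) = 4 s.f.
Rounded to 4 significant figures: 3416 N.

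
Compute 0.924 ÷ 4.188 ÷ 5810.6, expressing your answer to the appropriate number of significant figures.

0.924 ÷ 4.188 ÷ 5810.6 = 0.0000379703253524…
Multiplication/division keeps the fewest significant figures: 0.924 → 3 s.f., 4.188 → 4 s.f., 5810.6 → 5 s.f.; limit is 3.
Rounded to 3 significant figures: 3.80 × 10⁻⁵.

3.80 × 10⁻⁵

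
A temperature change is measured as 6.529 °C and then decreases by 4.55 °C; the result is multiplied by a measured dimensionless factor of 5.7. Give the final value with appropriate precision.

6.529 °C − 4.55 °C = 1.979 °C; the difference is limited to 2 decimal places (3 s.f.).
Carrying full precision, 1.979 × 5.7 = 11.2803 °C; 5.7 has 2 s.f., so the result keeps min(3, 2) = 2 s.f.
Rounded to 2 significant figures: 11 °C.

11 °C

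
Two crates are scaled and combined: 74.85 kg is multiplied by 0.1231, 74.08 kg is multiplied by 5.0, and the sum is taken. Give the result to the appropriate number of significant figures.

3.8 × 10² kg

74.85 × 0.1231 = 9.214035 → 9.214 kg (4 s.f., last digit at the 10^-3 place).
74.08 × 5.0 = 370.4 → 3.7 × 10² kg (2 s.f., last digit at the 10^1 place).
Sum: 379.614035 kg; keep the coarser place, 10^1.
Result: 3.8 × 10² kg.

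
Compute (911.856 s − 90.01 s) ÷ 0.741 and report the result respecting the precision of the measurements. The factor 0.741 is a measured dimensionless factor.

911.856 s − 90.01 s = 821.846 s; the difference is limited to 2 decimal places (5 s.f.).
Carrying full precision, 821.846 ÷ 0.741 = 1109.10391363… s; 0.741 has 3 s.f., so the result keeps min(5, 3) = 3 s.f.
Rounded to 3 significant figures: 1.11 × 10³ s.

1.11 × 10³ s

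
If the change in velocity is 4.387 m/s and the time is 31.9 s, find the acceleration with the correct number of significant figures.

0.138 m/s²

acceleration = 4.387 m/s ÷ 31.9 s = 0.137523510972… m/s².
4.387 has 4 significant figures; 31.9 has 3.
Division/multiplication keeps the fewest: 3 significant figures.
Rounded: 0.138 m/s².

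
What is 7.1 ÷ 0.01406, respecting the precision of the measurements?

5.0 × 10^2

7.1 ÷ 0.01406 = 504.978662873…
Multiplication/division keeps the fewest significant figures: 7.1 → 2 s.f., 0.01406 → 4 s.f.; limit is 2.
Rounded to 2 significant figures: 5.0 × 10^2.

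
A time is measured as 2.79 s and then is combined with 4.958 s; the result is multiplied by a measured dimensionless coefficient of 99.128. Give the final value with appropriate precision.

2.79 s + 4.958 s = 7.748 s; the sum is limited to 2 decimal places (3 s.f.).
Carrying full precision, 7.748 × 99.128 = 768.043744 s; 99.128 has 5 s.f., so the result keeps min(3, 5) = 3 s.f.
Rounded to 3 significant figures: 768 s.

768 s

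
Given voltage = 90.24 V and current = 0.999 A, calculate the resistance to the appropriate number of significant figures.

90.3 Ω

resistance = 90.24 V ÷ 0.999 A = 90.3303303303… Ω.
90.24 has 4 significant figures; 0.999 has 3.
Division/multiplication keeps the fewest: 3 significant figures.
Rounded: 90.3 Ω.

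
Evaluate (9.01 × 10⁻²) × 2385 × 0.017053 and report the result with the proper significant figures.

3.66

(9.01 × 10⁻²) × 2385 × 0.017053 = 3.6644935905
Multiplication/division keeps the fewest significant figures: 9.01 × 10⁻² → 3 s.f., 2385 → 4 s.f., 0.017053 → 5 s.f.; limit is 3.
Rounded to 3 significant figures: 3.66.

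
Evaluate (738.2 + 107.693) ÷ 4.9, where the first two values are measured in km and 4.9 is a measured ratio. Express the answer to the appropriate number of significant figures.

1.7 × 10^2 km

738.2 km + 107.693 km = 845.893 km; the sum is limited to 1 decimal place (4 s.f.).
Carrying full precision, 845.893 ÷ 4.9 = 172.63122449… km; 4.9 has 2 s.f., so the result keeps min(4, 2) = 2 s.f.
Rounded to 2 significant figures: 1.7 × 10^2 km.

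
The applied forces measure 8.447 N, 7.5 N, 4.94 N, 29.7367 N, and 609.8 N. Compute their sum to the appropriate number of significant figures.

660.4 N

8.447 N + 7.5 N + 4.94 N + 29.7367 N + 609.8 N = 660.4237 N.
Addition/subtraction keeps the fewest decimal places: 8.447 → 3 decimal places, 7.5 → 1 decimal place, 4.94 → 2 decimal places, 29.7367 → 4 decimal places, 609.8 → 1 decimal place; limit is 1.
Rounded to 1 decimal place: 660.4 N.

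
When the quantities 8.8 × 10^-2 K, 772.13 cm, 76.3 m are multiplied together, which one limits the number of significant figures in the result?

8.8 × 10^-2 K → 2 s.f.; 772.13 cm → 5 s.f.; 76.3 m → 3 s.f.
The fewest is 2 significant figures, from 8.8 × 10^-2 K.

8.8 × 10^-2 K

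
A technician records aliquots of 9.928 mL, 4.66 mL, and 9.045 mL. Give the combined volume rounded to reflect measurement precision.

9.928 mL + 4.66 mL + 9.045 mL = 23.633 mL.
Addition/subtraction keeps the fewest decimal places: 9.928 → 3 decimal places, 4.66 → 2 decimal places, 9.045 → 3 decimal places; limit is 2.
Rounded to 2 decimal places: 23.63 mL.

23.63 mL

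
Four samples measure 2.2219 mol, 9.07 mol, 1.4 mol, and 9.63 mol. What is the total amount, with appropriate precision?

2.2219 mol + 9.07 mol + 1.4 mol + 9.63 mol = 22.3219 mol.
Addition/subtraction keeps the fewest decimal places: 2.2219 → 4 decimal places, 9.07 → 2 decimal places, 1.4 → 1 decimal place, 9.63 → 2 decimal places; limit is 1.
Rounded to 1 decimal place: 22.3 mol.

22.3 mol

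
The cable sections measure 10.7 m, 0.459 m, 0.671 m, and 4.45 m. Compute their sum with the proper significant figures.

16.3 m

10.7 m + 0.459 m + 0.671 m + 4.45 m = 16.280 m.
Addition/subtraction keeps the fewest decimal places: 10.7 → 1 decimal place, 0.459 → 3 decimal places, 0.671 → 3 decimal places, 4.45 → 2 decimal places; limit is 1.
Rounded to 1 decimal place: 16.3 m.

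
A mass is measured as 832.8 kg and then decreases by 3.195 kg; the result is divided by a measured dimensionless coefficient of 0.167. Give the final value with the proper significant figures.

832.8 kg − 3.195 kg = 829.605 kg; the difference is limited to 1 decimal place (4 s.f.).
Carrying full precision, 829.605 ÷ 0.167 = 4967.69461078… kg; 0.167 has 3 s.f., so the result keeps min(4, 3) = 3 s.f.
Rounded to 3 significant figures: 4.97 × 10^3 kg.

4.97 × 10^3 kg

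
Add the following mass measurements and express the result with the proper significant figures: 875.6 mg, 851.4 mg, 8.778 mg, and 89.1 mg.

1824.9 mg

875.6 mg + 851.4 mg + 8.778 mg + 89.1 mg = 1824.878 mg.
Addition/subtraction keeps the fewest decimal places: 875.6 → 1 decimal place, 851.4 → 1 decimal place, 8.778 → 3 decimal places, 89.1 → 1 decimal place; limit is 1.
Rounded to 1 decimal place: 1824.9 mg.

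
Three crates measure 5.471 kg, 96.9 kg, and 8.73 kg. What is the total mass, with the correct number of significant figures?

111.1 kg

5.471 kg + 96.9 kg + 8.73 kg = 111.101 kg.
Addition/subtraction keeps the fewest decimal places: 5.471 → 3 decimal places, 96.9 → 1 decimal place, 8.73 → 2 decimal places; limit is 1.
Rounded to 1 decimal place: 111.1 kg.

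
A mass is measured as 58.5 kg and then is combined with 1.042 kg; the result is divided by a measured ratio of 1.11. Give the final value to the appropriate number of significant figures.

53.6 kg

58.5 kg + 1.042 kg = 59.542 kg; the sum is limited to 1 decimal place (3 s.f.).
Carrying full precision, 59.542 ÷ 1.11 = 53.6414414414… kg; 1.11 has 3 s.f., so the result keeps min(3, 3) = 3 s.f.
Rounded to 3 significant figures: 53.6 kg.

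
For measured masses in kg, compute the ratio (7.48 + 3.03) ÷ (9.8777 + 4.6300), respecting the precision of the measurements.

7.48 + 3.03 = 10.51, limited to 2 d.p. → 4 s.f.; 9.8777 + 4.6300 = 14.5077, limited to 4 d.p. → 6 s.f.
Carrying full precision, 10.51 ÷ 14.5077 = 0.724442882056…; keep min(4, 6) = 4 s.f.
Rounded to 4 significant figures: 0.7244.

0.7244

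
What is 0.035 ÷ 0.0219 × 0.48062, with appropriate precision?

0.035 ÷ 0.0219 × 0.48062 = 0.768114155251…
Multiplication/division keeps the fewest significant figures: 0.035 → 2 s.f., 0.0219 → 3 s.f., 0.48062 → 5 s.f.; limit is 2.
Rounded to 2 significant figures: 7.7 × 10^-1.

7.7 × 10^-1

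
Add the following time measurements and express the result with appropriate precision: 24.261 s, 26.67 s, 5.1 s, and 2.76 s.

58.8 s

24.261 s + 26.67 s + 5.1 s + 2.76 s = 58.791 s.
Addition/subtraction keeps the fewest decimal places: 24.261 → 3 decimal places, 26.67 → 2 decimal places, 5.1 → 1 decimal place, 2.76 → 2 decimal places; limit is 1.
Rounded to 1 decimal place: 58.8 s.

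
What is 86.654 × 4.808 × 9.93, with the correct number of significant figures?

86.654 × 4.808 × 9.93 = 4137.16004976
Multiplication/division keeps the fewest significant figures: 86.654 → 5 s.f., 4.808 → 4 s.f., 9.93 → 3 s.f.; limit is 3.
Rounded to 3 significant figures: 4.14 × 10^3.

4.14 × 10^3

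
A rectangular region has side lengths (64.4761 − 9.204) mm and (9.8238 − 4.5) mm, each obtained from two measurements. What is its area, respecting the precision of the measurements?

2.9 × 10^2 mm²

64.4761 − 9.204 = 55.2721, limited to 3 d.p. → 5 s.f.; 9.8238 − 4.5 = 5.3238, limited to 1 d.p. → 2 s.f.
Carrying full precision, 55.2721 × 5.3238 = 294.25760598; keep min(5, 2) = 2 s.f.
Rounded to 2 significant figures: 2.9 × 10^2 mm².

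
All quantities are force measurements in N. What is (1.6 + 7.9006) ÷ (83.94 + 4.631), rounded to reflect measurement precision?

1.6 + 7.9006 = 9.5006, limited to 1 d.p. → 2 s.f.; 83.94 + 4.631 = 88.571, limited to 2 d.p. → 4 s.f.
Carrying full precision, 9.5006 ÷ 88.571 = 0.107265357736…; keep min(2, 4) = 2 s.f.
Rounded to 2 significant figures: 0.11.

0.11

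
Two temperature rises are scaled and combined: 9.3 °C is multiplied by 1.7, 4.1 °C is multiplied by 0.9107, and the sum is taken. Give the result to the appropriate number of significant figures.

20. °C

9.3 × 1.7 = 15.81 → 16 °C (2 s.f., last digit at the 10^0 place).
4.1 × 0.9107 = 3.73387 → 3.7 °C (2 s.f., last digit at the 10^-1 place).
Sum: 19.54387 °C; keep the coarser place, 10^0.
Result: 20. °C.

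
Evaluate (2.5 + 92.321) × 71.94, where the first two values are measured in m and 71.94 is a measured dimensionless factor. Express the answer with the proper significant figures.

6.82 × 10³ m

2.5 m + 92.321 m = 94.821 m; the sum is limited to 1 decimal place (3 s.f.).
Carrying full precision, 94.821 × 71.94 = 6821.42274 m; 71.94 has 4 s.f., so the result keeps min(3, 4) = 3 s.f.
Rounded to 3 significant figures: 6.82 × 10³ m.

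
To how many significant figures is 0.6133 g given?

0.6133: leading zeros are not significant.

4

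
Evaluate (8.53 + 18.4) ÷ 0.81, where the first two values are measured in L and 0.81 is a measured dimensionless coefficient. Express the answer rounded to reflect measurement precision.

33 L

8.53 L + 18.4 L = 26.93 L; the sum is limited to 1 decimal place (3 s.f.).
Carrying full precision, 26.93 ÷ 0.81 = 33.2469135802… L; 0.81 has 2 s.f., so the result keeps min(3, 2) = 2 s.f.
Rounded to 2 significant figures: 33 L.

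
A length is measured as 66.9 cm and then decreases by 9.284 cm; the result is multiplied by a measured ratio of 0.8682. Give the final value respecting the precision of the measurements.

66.9 cm − 9.284 cm = 57.616 cm; the difference is limited to 1 decimal place (3 s.f.).
Carrying full precision, 57.616 × 0.8682 = 50.0222112 cm; 0.8682 has 4 s.f., so the result keeps min(3, 4) = 3 s.f.
Rounded to 3 significant figures: 50.0 cm.

50.0 cm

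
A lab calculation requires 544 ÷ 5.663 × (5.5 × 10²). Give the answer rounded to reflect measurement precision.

5.3 × 10⁴

544 ÷ 5.663 × (5.5 × 10²) = 52834.1868268…
Multiplication/division keeps the fewest significant figures: 544 → 3 s.f., 5.663 → 4 s.f., 5.5 × 10² → 2 s.f.; limit is 2.
Rounded to 2 significant figures: 5.3 × 10⁴.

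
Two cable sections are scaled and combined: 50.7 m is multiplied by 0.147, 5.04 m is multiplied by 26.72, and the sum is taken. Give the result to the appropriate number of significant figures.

50.7 × 0.147 = 7.4529 → 7.45 m (3 s.f., last digit at the 10^-2 place).
5.04 × 26.72 = 134.6688 → 135 m (3 s.f., last digit at the 10^0 place).
Sum: 142.1217 m; keep the coarser place, 10^0.
Result: 142 m.

142 m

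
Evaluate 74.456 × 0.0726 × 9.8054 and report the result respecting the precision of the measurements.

74.456 × 0.0726 × 9.8054 = 53.0031446102…
Multiplication/division keeps the fewest significant figures: 74.456 → 5 s.f., 0.0726 → 3 s.f., 9.8054 → 5 s.f.; limit is 3.
Rounded to 3 significant figures: 53.0.

53.0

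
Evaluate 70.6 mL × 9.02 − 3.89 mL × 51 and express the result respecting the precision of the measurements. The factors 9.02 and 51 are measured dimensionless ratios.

4.4 × 10^2 mL

70.6 × 9.02 = 636.812 → 637 mL (3 s.f., last digit at the 10^0 place).
3.89 × 51 = 198.39 → 2.0 × 10^2 mL (2 s.f., last digit at the 10^1 place).
Difference: 438.422 mL; keep the coarser place, 10^1.
Result: 4.4 × 10^2 mL.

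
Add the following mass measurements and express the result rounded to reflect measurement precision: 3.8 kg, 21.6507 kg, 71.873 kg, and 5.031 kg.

3.8 kg + 21.6507 kg + 71.873 kg + 5.031 kg = 102.3547 kg.
Addition/subtraction keeps the fewest decimal places: 3.8 → 1 decimal place, 21.6507 → 4 decimal places, 71.873 → 3 decimal places, 5.031 → 3 decimal places; limit is 1.
Rounded to 1 decimal place: 102.4 kg.

102.4 kg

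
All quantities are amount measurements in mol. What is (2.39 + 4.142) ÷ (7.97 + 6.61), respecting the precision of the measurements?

2.39 + 4.142 = 6.532, limited to 2 d.p. → 3 s.f.; 7.97 + 6.61 = 14.58, limited to 2 d.p. → 4 s.f.
Carrying full precision, 6.532 ÷ 14.58 = 0.448010973937…; keep min(3, 4) = 3 s.f.
Rounded to 3 significant figures: 0.448.

0.448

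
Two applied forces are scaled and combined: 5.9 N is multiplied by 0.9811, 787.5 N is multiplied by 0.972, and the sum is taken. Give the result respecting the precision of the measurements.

771 N

5.9 × 0.9811 = 5.78849 → 5.8 N (2 s.f., last digit at the 10^-1 place).
787.5 × 0.972 = 765.45 → 765 N (3 s.f., last digit at the 10^0 place).
Sum: 771.23849 N; keep the coarser place, 10^0.
Result: 771 N.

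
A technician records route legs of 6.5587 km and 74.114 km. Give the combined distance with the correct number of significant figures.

80.673 km

6.5587 km + 74.114 km = 80.6727 km.
Addition/subtraction keeps the fewest decimal places: 6.5587 → 4 decimal places, 74.114 → 3 decimal places; limit is 3.
Rounded to 3 decimal places: 80.673 km.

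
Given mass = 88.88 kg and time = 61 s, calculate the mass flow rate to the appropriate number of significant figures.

1.5 kg/s

mass flow rate = 88.88 kg ÷ 61 s = 1.45704918033… kg/s.
88.88 has 4 significant figures; 61 has 2.
Division/multiplication keeps the fewest: 2 significant figures.
Rounded: 1.5 kg/s.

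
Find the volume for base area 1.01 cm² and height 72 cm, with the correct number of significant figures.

volume = 1.01 cm² × 72 cm = 72.72 cm³.
1.01 has 3 significant figures; 72 has 2.
Division/multiplication keeps the fewest: 2 significant figures.
Rounded: 73 cm³.

73 cm³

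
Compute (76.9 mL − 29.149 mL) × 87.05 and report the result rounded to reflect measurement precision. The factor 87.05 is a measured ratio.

4.16 × 10^3 mL

76.9 mL − 29.149 mL = 47.751 mL; the difference is limited to 1 decimal place (3 s.f.).
Carrying full precision, 47.751 × 87.05 = 4156.72455 mL; 87.05 has 4 s.f., so the result keeps min(3, 4) = 3 s.f.
Rounded to 3 significant figures: 4.16 × 10^3 mL.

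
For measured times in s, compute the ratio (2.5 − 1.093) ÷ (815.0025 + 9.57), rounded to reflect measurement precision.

2.5 − 1.093 = 1.407, limited to 1 d.p. → 2 s.f.; 815.0025 + 9.57 = 824.5725, limited to 2 d.p. → 5 s.f.
Carrying full precision, 1.407 ÷ 824.5725 = 0.00170633873916…; keep min(2, 5) = 2 s.f.
Rounded to 2 significant figures: 0.0017.

0.0017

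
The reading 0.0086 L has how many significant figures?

2

0.0086: leading zeros are not significant.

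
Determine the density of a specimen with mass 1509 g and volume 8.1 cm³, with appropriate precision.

1.9 × 10^2 g/cm³

density = 1509 g ÷ 8.1 cm³ = 186.296296296… g/cm³.
1509 has 4 significant figures; 8.1 has 2.
Division/multiplication keeps the fewest: 2 significant figures.
Rounded: 1.9 × 10^2 g/cm³.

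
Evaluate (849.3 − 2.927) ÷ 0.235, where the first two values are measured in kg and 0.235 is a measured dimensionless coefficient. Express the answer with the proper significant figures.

849.3 kg − 2.927 kg = 846.373 kg; the difference is limited to 1 decimal place (4 s.f.).
Carrying full precision, 846.373 ÷ 0.235 = 3601.58723404… kg; 0.235 has 3 s.f., so the result keeps min(4, 3) = 3 s.f.
Rounded to 3 significant figures: 3.60 × 10³ kg.

3.60 × 10³ kg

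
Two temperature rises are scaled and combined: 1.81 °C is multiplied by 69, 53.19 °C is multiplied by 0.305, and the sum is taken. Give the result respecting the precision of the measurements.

1.81 × 69 = 124.89 → 1.2 × 10² °C (2 s.f., last digit at the 10^1 place).
53.19 × 0.305 = 16.22295 → 16.2 °C (3 s.f., last digit at the 10^-1 place).
Sum: 141.11295 °C; keep the coarser place, 10^1.
Result: 1.4 × 10² °C.

1.4 × 10² °C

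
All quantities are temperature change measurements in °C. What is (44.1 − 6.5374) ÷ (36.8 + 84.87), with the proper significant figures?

44.1 − 6.5374 = 37.5626, limited to 1 d.p. → 3 s.f.; 36.8 + 84.87 = 121.67, limited to 1 d.p. → 4 s.f.
Carrying full precision, 37.5626 ÷ 121.67 = 0.308725240404…; keep min(3, 4) = 3 s.f.
Rounded to 3 significant figures: 0.309.

0.309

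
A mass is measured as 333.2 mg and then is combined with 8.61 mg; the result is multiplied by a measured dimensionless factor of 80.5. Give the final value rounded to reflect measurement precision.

333.2 mg + 8.61 mg = 341.81 mg; the sum is limited to 1 decimal place (4 s.f.).
Carrying full precision, 341.81 × 80.5 = 27515.705 mg; 80.5 has 3 s.f., so the result keeps min(4, 3) = 3 s.f.
Rounded to 3 significant figures: 2.75 × 10^4 mg.

2.75 × 10^4 mg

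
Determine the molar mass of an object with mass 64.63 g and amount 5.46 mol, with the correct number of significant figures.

molar mass = 64.63 g ÷ 5.46 mol = 11.836996337… g/mol.
64.63 has 4 significant figures; 5.46 has 3.
Division/multiplication keeps the fewest: 3 significant figures.
Rounded: 11.8 g/mol.

11.8 g/mol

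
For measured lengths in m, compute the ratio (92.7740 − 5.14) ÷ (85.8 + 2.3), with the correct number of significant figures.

0.995

92.7740 − 5.14 = 87.6340, limited to 2 d.p. → 4 s.f.; 85.8 + 2.3 = 88.1, limited to 1 d.p. → 3 s.f.
Carrying full precision, 87.6340 ÷ 88.1 = 0.994710556186…; keep min(4, 3) = 3 s.f.
Rounded to 3 significant figures: 0.995.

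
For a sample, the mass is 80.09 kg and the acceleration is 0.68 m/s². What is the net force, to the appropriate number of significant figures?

54 N

net force = 80.09 kg × 0.68 m/s² = 54.4612 N.
80.09 has 4 significant figures; 0.68 has 2.
Division/multiplication keeps the fewest: 2 significant figures.
Rounded: 54 N.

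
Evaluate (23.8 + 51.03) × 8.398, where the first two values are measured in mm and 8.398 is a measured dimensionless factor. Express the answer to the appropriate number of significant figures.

628 mm

23.8 mm + 51.03 mm = 74.83 mm; the sum is limited to 1 decimal place (3 s.f.).
Carrying full precision, 74.83 × 8.398 = 628.42234 mm; 8.398 has 4 s.f., so the result keeps min(3, 4) = 3 s.f.
Rounded to 3 significant figures: 628 mm.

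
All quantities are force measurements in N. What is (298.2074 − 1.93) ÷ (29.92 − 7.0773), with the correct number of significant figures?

298.2074 − 1.93 = 296.2774, limited to 2 d.p. → 5 s.f.; 29.92 − 7.0773 = 22.8427, limited to 2 d.p. → 4 s.f.
Carrying full precision, 296.2774 ÷ 22.8427 = 12.9703318785…; keep min(5, 4) = 4 s.f.
Rounded to 4 significant figures: 12.97.

12.97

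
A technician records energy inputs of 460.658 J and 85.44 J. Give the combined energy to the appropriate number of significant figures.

460.658 J + 85.44 J = 546.098 J.
Addition/subtraction keeps the fewest decimal places: 460.658 → 3 decimal places, 85.44 → 2 decimal places; limit is 2.
Rounded to 2 decimal places: 546.10 J.

546.10 J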